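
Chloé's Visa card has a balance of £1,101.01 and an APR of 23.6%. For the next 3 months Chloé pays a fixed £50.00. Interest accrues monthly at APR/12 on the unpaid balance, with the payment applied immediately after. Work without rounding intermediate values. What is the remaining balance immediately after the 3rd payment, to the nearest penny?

£1,014.29

Monthly rate r = 23.6%/12 = 1.96667% = 0.0196667.
Each month: B ← B·(1+r) − £50.00.
Month 1: interest £21.65; balance after payment £1,072.66.
Month 2: interest £21.10; balance after payment £1,043.76.
Month 3: interest £20.53; balance after payment £1,014.29.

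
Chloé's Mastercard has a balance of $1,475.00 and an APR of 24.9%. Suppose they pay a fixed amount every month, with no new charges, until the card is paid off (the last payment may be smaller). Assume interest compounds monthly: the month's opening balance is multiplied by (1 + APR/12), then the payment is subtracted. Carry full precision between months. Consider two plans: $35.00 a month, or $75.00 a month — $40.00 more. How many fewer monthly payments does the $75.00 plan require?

76 fewer payments

Monthly rate r = 24.9%/12 = 2.075% = 0.02075.
At $35.00/mo: n = ⌈−ln(1 − rB₀/P)/ln(1+r)⌉ = 102 payments (last $1.48); total interest = total paid − $1,475.00 = $2,061.48.
At $75.00/mo: 26 payments (last $40.17); total interest $440.17.
Payments saved = 102 − 26 = 76.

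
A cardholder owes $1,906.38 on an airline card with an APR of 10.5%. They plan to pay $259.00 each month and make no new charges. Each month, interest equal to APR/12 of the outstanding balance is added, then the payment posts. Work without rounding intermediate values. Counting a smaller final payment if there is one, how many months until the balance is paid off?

8 months

Monthly rate r = 10.5%/12 = 0.875% = 0.00875.
Recurrence: B ← B·(1+r) − $259.00.
Month 1: interest $16.68; balance after payment $1,664.06.
Month 2: interest $14.56; balance after payment $1,419.62.
Closed form: n = −ln(1 − rB₀/P)/ln(1+r) = −ln(0.9356)/ln(1.00875) ≈ 7.642, so the balance reaches zero during payment 8.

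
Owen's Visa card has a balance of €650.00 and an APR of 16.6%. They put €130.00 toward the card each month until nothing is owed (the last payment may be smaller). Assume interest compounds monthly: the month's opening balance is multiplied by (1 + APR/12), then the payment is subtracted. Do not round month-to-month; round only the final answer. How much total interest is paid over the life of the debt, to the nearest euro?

Monthly rate r = 16.6%/12 = 1.38333% = 0.0138333.
Payoff takes n = ⌈−ln(1 − rB₀/P)/ln(1+r)⌉ = ⌈5.217⌉ = 6 payments; the last is €28.37.
Total paid = 5·€130.00 + €28.37 = €678.37.
Total interest = total paid − principal = €678.37 − €650.00 = €28.37.

€28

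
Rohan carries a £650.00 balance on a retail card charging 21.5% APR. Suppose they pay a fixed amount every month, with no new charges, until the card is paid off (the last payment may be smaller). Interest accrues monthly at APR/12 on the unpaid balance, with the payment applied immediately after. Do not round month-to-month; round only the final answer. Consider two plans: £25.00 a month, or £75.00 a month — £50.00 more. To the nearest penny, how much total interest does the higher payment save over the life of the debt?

£169.95

Monthly rate r = 21.5%/12 = 1.79167% = 0.0179167.
At £25.00/mo: n = ⌈−ln(1 − rB₀/P)/ln(1+r)⌉ = 36 payments (last £7.81); total interest = total paid − £650.00 = £232.81.
At £75.00/mo: 10 payments (last £37.86); total interest £62.86.
Interest saved = £232.81 − £62.86 = £169.95.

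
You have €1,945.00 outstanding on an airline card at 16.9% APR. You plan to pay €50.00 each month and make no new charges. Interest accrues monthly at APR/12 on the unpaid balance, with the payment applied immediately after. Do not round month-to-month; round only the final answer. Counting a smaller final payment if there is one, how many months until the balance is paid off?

57 months

Monthly rate r = 16.9%/12 = 1.40833% = 0.0140833.
Recurrence: B ← B·(1+r) − €50.00.
Month 1: interest €27.39; balance after payment €1,922.39.
Month 2: interest €27.07; balance after payment €1,899.47.
Closed form: n = −ln(1 − rB₀/P)/ln(1+r) = −ln(0.45216)/ln(1.01408) ≈ 56.755, so the balance reaches zero during payment 57.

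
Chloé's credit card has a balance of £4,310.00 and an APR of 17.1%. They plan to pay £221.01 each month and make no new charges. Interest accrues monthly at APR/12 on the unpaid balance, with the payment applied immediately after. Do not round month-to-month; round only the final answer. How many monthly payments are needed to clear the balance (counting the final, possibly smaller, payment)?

24 months

Monthly rate r = 17.1%/12 = 1.425% = 0.01425.
Recurrence: B ← B·(1+r) − £221.01.
Month 1: interest £61.42; balance after payment £4,150.41.
Month 2: interest £59.14; balance after payment £3,988.54.
Closed form: n = −ln(1 − rB₀/P)/ln(1+r) = −ln(0.72211)/ln(1.01425) ≈ 23.010, so the balance reaches zero during payment 24.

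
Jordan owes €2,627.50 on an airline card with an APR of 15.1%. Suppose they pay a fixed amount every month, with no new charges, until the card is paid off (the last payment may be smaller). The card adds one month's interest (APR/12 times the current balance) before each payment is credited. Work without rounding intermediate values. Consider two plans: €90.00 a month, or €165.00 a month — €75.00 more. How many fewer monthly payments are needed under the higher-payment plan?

Monthly rate r = 15.1%/12 = 1.25833% = 0.0125833.
At €90.00/mo: n = ⌈−ln(1 − rB₀/P)/ln(1+r)⌉ = 37 payments (last €55.45); total interest = total paid − €2,627.50 = €667.95.
At €165.00/mo: 18 payments (last €145.74); total interest €323.24.
Payments saved = 37 − 18 = 19.

19 fewer payments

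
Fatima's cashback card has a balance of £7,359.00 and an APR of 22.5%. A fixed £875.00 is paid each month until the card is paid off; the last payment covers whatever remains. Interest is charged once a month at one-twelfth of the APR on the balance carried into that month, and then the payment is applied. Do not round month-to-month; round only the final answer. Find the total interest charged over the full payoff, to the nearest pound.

Monthly rate r = 22.5%/12 = 1.875% = 0.01875.
Payoff takes n = ⌈−ln(1 − rB₀/P)/ln(1+r)⌉ = ⌈9.238⌉ = 10 payments; the last is £209.82.
Total paid = 9·£875.00 + £209.82 = £8,084.82.
Total interest = total paid − principal = £8,084.82 − £7,359.00 = £725.82.

£726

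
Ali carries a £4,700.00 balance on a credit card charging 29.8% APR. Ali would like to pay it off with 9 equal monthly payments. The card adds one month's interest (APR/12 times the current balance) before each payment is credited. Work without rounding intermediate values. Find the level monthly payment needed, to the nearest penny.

£589.18

Monthly rate r = 29.8%/12 = 2.48333% = 0.0248333.
Level-payment amortization: P = B₀·r / (1 − (1+r)^(−n)) = 4700.00·0.0248333 / (1 − 1.02483^(−9)).
Denominator 1 − (1+r)^(−9) = 0.198098887.
P = 116.717 / 0.198098887 ≈ 589.18.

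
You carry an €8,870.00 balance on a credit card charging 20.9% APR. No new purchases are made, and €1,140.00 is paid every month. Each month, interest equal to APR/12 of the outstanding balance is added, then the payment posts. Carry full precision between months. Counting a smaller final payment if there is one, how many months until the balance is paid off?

9 payments

Monthly rate r = 20.9%/12 = 1.74167% = 0.0174167.
Recurrence: B ← B·(1+r) − €1,140.00.
Month 1: interest €154.49; balance after payment €7,884.49.
Month 2: interest €137.32; balance after payment €6,881.81.
Closed form: n = −ln(1 − rB₀/P)/ln(1+r) = −ln(0.86449)/ln(1.01742) ≈ 8.434, so the balance reaches zero during payment 9.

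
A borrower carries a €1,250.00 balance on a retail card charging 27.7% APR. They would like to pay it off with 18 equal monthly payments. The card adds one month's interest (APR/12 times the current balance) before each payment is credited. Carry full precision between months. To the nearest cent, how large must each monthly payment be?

Monthly rate r = 27.7%/12 = 2.30833% = 0.0230833.
Level-payment amortization: P = B₀·r / (1 − (1+r)^(−n)) = 1250.00·0.0230833 / (1 − 1.02308^(−18)).
Denominator 1 − (1+r)^(−18) = 0.336865193.
P = 28.8542 / 0.336865193 ≈ 85.65.

€85.65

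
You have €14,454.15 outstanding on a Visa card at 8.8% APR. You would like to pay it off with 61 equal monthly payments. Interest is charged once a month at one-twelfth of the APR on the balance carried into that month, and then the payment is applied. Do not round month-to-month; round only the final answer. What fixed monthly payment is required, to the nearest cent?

Monthly rate r = 8.8%/12 = 0.733333% = 0.00733333.
Level-payment amortization: P = B₀·r / (1 − (1+r)^(−n)) = 14454.15·0.00733333 / (1 − 1.00733^(−61)).
Denominator 1 − (1+r)^(−61) = 0.35962484.
P = 105.997 / 0.35962484 ≈ 294.74.

€294.74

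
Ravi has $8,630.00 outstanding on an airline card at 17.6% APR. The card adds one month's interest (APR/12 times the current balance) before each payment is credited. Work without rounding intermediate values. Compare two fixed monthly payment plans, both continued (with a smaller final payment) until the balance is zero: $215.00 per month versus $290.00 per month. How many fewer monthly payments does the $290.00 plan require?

22 fewer payments

Monthly rate r = 17.6%/12 = 1.46667% = 0.0146667.
At $215.00/mo: n = ⌈−ln(1 − rB₀/P)/ln(1+r)⌉ = 62 payments (last $4.39); total interest = total paid − $8,630.00 = $4,489.39.
At $290.00/mo: 40 payments (last $113.45); total interest $2,793.45.
Payments saved = 62 − 40 = 22.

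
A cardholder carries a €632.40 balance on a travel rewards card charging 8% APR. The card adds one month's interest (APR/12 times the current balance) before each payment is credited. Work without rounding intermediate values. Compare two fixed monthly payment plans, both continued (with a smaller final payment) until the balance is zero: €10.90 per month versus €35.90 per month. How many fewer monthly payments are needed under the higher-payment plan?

55 fewer payments

Monthly rate r = 8%/12 = 0.666667% = 0.00666667.
At €10.90/mo: n = ⌈−ln(1 − rB₀/P)/ln(1+r)⌉ = 74 payments (last €6.56); total interest = total paid − €632.40 = €169.86.
At €35.90/mo: 19 payments (last €28.78); total interest €42.58.
Payments saved = 74 − 19 = 55.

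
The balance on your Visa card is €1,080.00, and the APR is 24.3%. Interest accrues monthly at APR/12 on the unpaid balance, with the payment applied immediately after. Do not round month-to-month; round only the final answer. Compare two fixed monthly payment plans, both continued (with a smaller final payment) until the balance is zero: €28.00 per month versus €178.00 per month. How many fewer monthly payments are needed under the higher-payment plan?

69 fewer payments

Monthly rate r = 24.3%/12 = 2.025% = 0.02025.
At €28.00/mo: n = ⌈−ln(1 − rB₀/P)/ln(1+r)⌉ = 76 payments (last €21.60); total interest = total paid − €1,080.00 = €1,041.60.
At €178.00/mo: 7 payments (last €96.41); total interest €84.41.
Payments saved = 76 − 7 = 69.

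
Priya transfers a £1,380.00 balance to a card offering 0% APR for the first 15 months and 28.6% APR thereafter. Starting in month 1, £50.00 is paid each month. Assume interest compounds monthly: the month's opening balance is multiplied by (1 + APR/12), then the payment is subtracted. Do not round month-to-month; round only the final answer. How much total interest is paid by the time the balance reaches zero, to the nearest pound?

Promo months 1–15 at r₀ = 0%/12 = 0; months 16+ at r₁ = 28.6%/12 = 0.0238333.
After month 15 (no interest yet): B = £1,380.00 − 15·£50.00 = £630.00.
Then at r₁ with £50.00/mo: n₂ = −ln(1 − r₁·B/P)/ln(1+r₁) ≈ 15.16 → 16 more payments.
Total paid = 30·£50.00 + £8.14 = £1,508.14; interest = £1,508.14 − £1,380.00 = £128.14.

£128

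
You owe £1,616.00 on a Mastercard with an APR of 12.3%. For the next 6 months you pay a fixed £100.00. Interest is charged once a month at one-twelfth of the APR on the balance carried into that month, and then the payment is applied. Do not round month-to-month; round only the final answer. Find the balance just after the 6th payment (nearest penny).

£1,102.38

Monthly rate r = 12.3%/12 = 1.025% = 0.01025.
Each month: B ← B·(1+r) − £100.00.
Month 1: interest £16.56; balance after payment £1,532.56.
Month 2: interest £15.71; balance after payment £1,448.27.
Month 3: interest £14.84; balance after payment £1,363.12.
Month 4: interest £13.97; balance after payment £1,277.09.
Month 5: interest £13.09; balance after payment £1,190.18.
Month 6: interest £12.20; balance after payment £1,102.38.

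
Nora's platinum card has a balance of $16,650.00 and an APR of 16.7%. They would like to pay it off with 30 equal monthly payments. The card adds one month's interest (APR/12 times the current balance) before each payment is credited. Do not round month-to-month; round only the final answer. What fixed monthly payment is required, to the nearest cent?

Monthly rate r = 16.7%/12 = 1.39167% = 0.0139167.
Level-payment amortization: P = B₀·r / (1 − (1+r)^(−n)) = 16650.00·0.0139167 / (1 − 1.01392^(−30)).
Denominator 1 − (1+r)^(−30) = 0.33940978.
P = 231.712 / 0.33940978 ≈ 682.69.

$682.69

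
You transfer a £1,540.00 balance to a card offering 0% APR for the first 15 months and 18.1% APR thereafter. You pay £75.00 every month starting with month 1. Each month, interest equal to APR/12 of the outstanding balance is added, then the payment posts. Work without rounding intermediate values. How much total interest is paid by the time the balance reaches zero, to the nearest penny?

Promo months 1–15 at r₀ = 0%/12 = 0; months 16+ at r₁ = 18.1%/12 = 0.0150833.
After month 15 (no interest yet): B = £1,540.00 − 15·£75.00 = £415.00.
Then at r₁ with £75.00/mo: n₂ = −ln(1 − r₁·B/P)/ln(1+r₁) ≈ 5.82 → 6 more payments.
Total paid = 20·£75.00 + £61.69 = £1,561.69; interest = £1,561.69 − £1,540.00 = £21.69.

£21.69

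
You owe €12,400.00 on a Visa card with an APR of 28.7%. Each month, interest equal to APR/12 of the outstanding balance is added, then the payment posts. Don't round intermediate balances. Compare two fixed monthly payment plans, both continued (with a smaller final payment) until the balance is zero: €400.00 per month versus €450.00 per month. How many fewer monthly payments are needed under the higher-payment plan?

12 fewer payments

Monthly rate r = 28.7%/12 = 2.39167% = 0.0239167.
At €400.00/mo: n = ⌈−ln(1 − rB₀/P)/ln(1+r)⌉ = 58 payments (last €91.10); total interest = total paid − €12,400.00 = €10,491.10.
At €450.00/mo: 46 payments (last €237.41); total interest €8,087.41.
Payments saved = 58 − 46 = 12.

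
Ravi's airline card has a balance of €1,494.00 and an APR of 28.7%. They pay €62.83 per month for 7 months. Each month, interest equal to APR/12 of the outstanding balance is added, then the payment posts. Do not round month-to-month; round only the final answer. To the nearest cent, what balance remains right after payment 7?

€1,290.14

Monthly rate r = 28.7%/12 = 2.39167% = 0.0239167.
Each month: B ← B·(1+r) − €62.83.
Month 1: interest €35.73; balance after payment €1,466.90.
Month 2: interest €35.08; balance after payment €1,439.15.
Month 3: interest €34.42; balance after payment €1,410.74.
Month 4: interest €33.74; balance after payment €1,381.65.
Month 5: interest €33.04; balance after payment €1,351.87.
Month 6: interest €32.33; balance after payment €1,321.37.
Month 7: interest €31.60; balance after payment €1,290.14.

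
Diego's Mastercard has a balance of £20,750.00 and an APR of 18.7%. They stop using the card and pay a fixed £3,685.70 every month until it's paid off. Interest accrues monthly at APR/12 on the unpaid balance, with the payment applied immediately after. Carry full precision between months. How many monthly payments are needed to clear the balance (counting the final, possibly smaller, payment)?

Monthly rate r = 18.7%/12 = 1.55833% = 0.0155833.
Recurrence: B ← B·(1+r) − £3,685.70.
Month 1: interest £323.35; balance after payment £17,387.65.
Month 2: interest £270.96; balance after payment £13,972.91.
Month 3: interest £217.74; balance after payment £10,504.96.
Month 4: interest £163.70; balance after payment £6,982.96.
Month 5: interest £108.82; balance after payment £3,406.08.
Month 6: interest £53.08; balance after payment £0.00.

6 payments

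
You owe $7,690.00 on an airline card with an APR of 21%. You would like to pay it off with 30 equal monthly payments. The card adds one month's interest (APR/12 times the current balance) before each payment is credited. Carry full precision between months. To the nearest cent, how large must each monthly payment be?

Monthly rate r = 21%/12 = 1.75% = 0.0175.
Level-payment amortization: P = B₀·r / (1 − (1+r)^(−n)) = 7690.00·0.0175 / (1 − 1.0175^(−30)).
Denominator 1 − (1+r)^(−30) = 0.405752364.
P = 134.575 / 0.405752364 ≈ 331.67.

$331.67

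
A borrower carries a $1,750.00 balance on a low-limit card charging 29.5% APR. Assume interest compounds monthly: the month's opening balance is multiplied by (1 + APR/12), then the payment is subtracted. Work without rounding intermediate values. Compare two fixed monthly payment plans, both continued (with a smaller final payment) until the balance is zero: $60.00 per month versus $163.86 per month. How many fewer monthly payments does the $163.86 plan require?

39 fewer payments

Monthly rate r = 29.5%/12 = 2.45833% = 0.0245833.
At $60.00/mo: n = ⌈−ln(1 − rB₀/P)/ln(1+r)⌉ = 52 payments (last $58.74); total interest = total paid − $1,750.00 = $1,368.74.
At $163.86/mo: 13 payments (last $89.01); total interest $305.33.
Payments saved = 52 − 13 = 39.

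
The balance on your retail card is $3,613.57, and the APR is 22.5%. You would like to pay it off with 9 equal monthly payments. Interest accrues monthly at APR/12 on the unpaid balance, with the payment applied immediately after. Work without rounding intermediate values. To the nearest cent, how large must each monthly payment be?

Monthly rate r = 22.5%/12 = 1.875% = 0.01875.
Level-payment amortization: P = B₀·r / (1 − (1+r)^(−n)) = 3613.57·0.01875 / (1 − 1.01875^(−9)).
Denominator 1 − (1+r)^(−9) = 0.153959011.
P = 67.7544 / 0.153959011 ≈ 440.08.

$440.08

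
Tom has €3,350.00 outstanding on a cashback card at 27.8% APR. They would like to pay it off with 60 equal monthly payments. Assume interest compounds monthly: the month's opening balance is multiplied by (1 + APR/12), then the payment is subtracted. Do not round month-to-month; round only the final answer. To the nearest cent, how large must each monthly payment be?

€103.90

Monthly rate r = 27.8%/12 = 2.31667% = 0.0231667.
Level-payment amortization: P = B₀·r / (1 − (1+r)^(−n)) = 3350.00·0.0231667 / (1 − 1.02317^(−60)).
Denominator 1 − (1+r)^(−60) = 0.746943778.
P = 77.6083 / 0.746943778 ≈ 103.90.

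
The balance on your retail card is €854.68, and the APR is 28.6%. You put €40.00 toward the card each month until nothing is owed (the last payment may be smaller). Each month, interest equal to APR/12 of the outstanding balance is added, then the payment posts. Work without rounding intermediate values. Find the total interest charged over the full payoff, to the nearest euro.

Monthly rate r = 28.6%/12 = 2.38333% = 0.0238333.
Payoff takes n = ⌈−ln(1 − rB₀/P)/ln(1+r)⌉ = ⌈30.221⌉ = 31 payments; the last is €8.91.
Total paid = 30·€40.00 + €8.91 = €1,208.91.
Total interest = total paid − principal = €1,208.91 − €854.68 = €354.23.

€354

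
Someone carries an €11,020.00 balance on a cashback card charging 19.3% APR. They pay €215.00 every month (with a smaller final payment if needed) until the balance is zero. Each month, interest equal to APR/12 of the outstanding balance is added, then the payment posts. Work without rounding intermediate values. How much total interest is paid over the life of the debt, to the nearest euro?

€12,418

Monthly rate r = 19.3%/12 = 1.60833% = 0.0160833.
Payoff takes n = ⌈−ln(1 − rB₀/P)/ln(1+r)⌉ = ⌈109.013⌉ = 110 payments; the last is €2.83.
Total paid = 109·€215.00 + €2.83 = €23,437.83.
Total interest = total paid − principal = €23,437.83 − €11,020.00 = €12,417.83.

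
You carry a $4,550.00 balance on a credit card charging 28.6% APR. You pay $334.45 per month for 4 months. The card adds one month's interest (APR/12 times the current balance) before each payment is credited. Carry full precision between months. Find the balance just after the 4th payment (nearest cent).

$3,613.13

Monthly rate r = 28.6%/12 = 2.38333% = 0.0238333.
Each month: B ← B·(1+r) − $334.45.
Month 1: interest $108.44; balance after payment $4,323.99.
Month 2: interest $103.06; balance after payment $4,092.60.
Month 3: interest $97.54; balance after payment $3,855.69.
Month 4: interest $91.89; balance after payment $3,613.13.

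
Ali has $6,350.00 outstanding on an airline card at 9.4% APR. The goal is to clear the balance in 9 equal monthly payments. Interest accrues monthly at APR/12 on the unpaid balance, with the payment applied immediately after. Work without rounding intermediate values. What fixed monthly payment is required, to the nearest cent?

$733.48

Monthly rate r = 9.4%/12 = 0.783333% = 0.00783333.
Level-payment amortization: P = B₀·r / (1 − (1+r)^(−n)) = 6350.00·0.00783333 / (1 − 1.00783^(−9)).
Denominator 1 − (1+r)^(−9) = 0.0678162327.
P = 49.7417 / 0.0678162327 ≈ 733.48.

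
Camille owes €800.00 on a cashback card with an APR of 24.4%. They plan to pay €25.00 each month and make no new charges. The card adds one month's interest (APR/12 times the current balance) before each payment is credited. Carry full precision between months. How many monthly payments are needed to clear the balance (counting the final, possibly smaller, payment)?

Monthly rate r = 24.4%/12 = 2.03333% = 0.0203333.
Recurrence: B ← B·(1+r) − €25.00.
Month 1: interest €16.27; balance after payment €791.27.
Month 2: interest €16.09; balance after payment €782.36.
Closed form: n = −ln(1 − rB₀/P)/ln(1+r) = −ln(0.34933)/ln(1.02033) ≈ 52.248, so the balance reaches zero during payment 53.

53 payments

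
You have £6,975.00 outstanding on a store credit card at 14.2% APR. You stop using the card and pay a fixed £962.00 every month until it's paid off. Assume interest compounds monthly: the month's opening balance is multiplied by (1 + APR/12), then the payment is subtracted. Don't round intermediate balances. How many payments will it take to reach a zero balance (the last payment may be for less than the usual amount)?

Monthly rate r = 14.2%/12 = 1.18333% = 0.0118333.
Recurrence: B ← B·(1+r) − £962.00.
Month 1: interest £82.54; balance after payment £6,095.54.
Month 2: interest £72.13; balance after payment £5,205.67.
Closed form: n = −ln(1 − rB₀/P)/ln(1+r) = −ln(0.9142)/ln(1.01183) ≈ 7.625, so the balance reaches zero during payment 8.

8 payments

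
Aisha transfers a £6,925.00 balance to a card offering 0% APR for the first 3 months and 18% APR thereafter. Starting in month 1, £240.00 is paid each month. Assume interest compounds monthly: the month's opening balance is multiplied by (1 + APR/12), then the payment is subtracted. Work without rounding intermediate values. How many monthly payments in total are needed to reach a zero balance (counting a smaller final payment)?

Promo months 1–3 at r₀ = 0%/12 = 0; months 4+ at r₁ = 18%/12 = 0.015.
After month 3 (no interest yet): B = £6,925.00 − 3·£240.00 = £6,205.00.
Then at r₁ with £240.00/mo: n₂ = −ln(1 − r₁·B/P)/ln(1+r₁) ≈ 32.96 → 33 more payments.

36 months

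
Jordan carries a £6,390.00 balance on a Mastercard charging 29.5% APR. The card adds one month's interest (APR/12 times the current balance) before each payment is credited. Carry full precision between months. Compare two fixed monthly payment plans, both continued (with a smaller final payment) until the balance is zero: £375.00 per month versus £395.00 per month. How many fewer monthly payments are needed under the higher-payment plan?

Monthly rate r = 29.5%/12 = 2.45833% = 0.0245833.
At £375.00/mo: n = ⌈−ln(1 − rB₀/P)/ln(1+r)⌉ = 23 payments (last £132.90); total interest = total paid − £6,390.00 = £1,992.90.
At £395.00/mo: 21 payments (last £346.34); total interest £1,856.34.
Payments saved = 23 − 21 = 2.

2 fewer payments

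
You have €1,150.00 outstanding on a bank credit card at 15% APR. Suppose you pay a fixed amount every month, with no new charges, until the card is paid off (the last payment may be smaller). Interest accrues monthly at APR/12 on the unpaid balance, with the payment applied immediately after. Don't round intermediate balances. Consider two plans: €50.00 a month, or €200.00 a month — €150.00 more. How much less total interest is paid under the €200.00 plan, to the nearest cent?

€163.55

Monthly rate r = 15%/12 = 1.25% = 0.0125.
At €50.00/mo: n = ⌈−ln(1 − rB₀/P)/ln(1+r)⌉ = 28 payments (last €14.42); total interest = total paid − €1,150.00 = €214.42.
At €200.00/mo: 7 payments (last €0.87); total interest €50.87.
Interest saved = €214.42 − €50.87 = €163.55.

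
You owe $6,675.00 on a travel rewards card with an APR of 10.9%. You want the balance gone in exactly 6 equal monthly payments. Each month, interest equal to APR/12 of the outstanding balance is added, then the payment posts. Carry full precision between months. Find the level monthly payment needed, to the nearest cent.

Monthly rate r = 10.9%/12 = 0.908333% = 0.00908333.
Level-payment amortization: P = B₀·r / (1 − (1+r)^(−n)) = 6675.00·0.00908333 / (1 − 1.00908^(−6)).
Denominator 1 − (1+r)^(−6) = 0.0528084803.
P = 60.6313 / 0.0528084803 ≈ 1148.13.

$1,148.13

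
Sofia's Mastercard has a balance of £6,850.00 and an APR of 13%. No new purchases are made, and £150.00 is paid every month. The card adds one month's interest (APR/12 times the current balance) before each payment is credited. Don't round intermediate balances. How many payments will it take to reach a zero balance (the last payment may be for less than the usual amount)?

64 months

Monthly rate r = 13%/12 = 1.08333% = 0.0108333.
Recurrence: B ← B·(1+r) − £150.00.
Month 1: interest £74.21; balance after payment £6,774.21.
Month 2: interest £73.39; balance after payment £6,697.60.
Closed form: n = −ln(1 − rB₀/P)/ln(1+r) = −ln(0.50528)/ln(1.01083) ≈ 63.354, so the balance reaches zero during payment 64.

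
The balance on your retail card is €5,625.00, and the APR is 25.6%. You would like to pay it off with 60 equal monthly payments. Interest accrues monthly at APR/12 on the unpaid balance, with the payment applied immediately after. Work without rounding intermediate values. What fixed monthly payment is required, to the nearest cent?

Monthly rate r = 25.6%/12 = 2.13333% = 0.0213333.
Level-payment amortization: P = B₀·r / (1 − (1+r)^(−n)) = 5625.00·0.0213333 / (1 − 1.02133^(−60)).
Denominator 1 − (1+r)^(−60) = 0.718194396.
P = 120 / 0.718194396 ≈ 167.09.

€167.09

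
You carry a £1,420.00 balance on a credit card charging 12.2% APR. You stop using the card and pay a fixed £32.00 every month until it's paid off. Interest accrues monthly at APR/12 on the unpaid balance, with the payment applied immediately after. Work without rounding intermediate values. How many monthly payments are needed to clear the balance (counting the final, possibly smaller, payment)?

60 payments

Monthly rate r = 12.2%/12 = 1.01667% = 0.0101667.
Recurrence: B ← B·(1+r) − £32.00.
Month 1: interest £14.44; balance after payment £1,402.44.
Month 2: interest £14.26; balance after payment £1,384.69.
Closed form: n = −ln(1 − rB₀/P)/ln(1+r) = −ln(0.54885)/ln(1.01017) ≈ 59.308, so the balance reaches zero during payment 60.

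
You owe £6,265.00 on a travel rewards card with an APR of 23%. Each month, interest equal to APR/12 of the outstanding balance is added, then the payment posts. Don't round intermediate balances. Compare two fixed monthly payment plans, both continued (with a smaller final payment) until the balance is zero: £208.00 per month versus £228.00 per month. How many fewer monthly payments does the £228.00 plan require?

Monthly rate r = 23%/12 = 1.91667% = 0.0191667.
At £208.00/mo: n = ⌈−ln(1 − rB₀/P)/ln(1+r)⌉ = 46 payments (last £74.55); total interest = total paid − £6,265.00 = £3,169.55.
At £228.00/mo: 40 payments (last £90.84); total interest £2,717.84.
Payments saved = 46 − 40 = 6.

6 fewer payments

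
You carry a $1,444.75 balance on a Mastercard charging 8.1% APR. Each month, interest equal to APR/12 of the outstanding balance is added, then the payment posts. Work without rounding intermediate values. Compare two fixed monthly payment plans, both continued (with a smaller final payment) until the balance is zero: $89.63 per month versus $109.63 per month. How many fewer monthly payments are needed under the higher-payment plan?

4 fewer payments

Monthly rate r = 8.1%/12 = 0.675% = 0.00675.
At $89.63/mo: n = ⌈−ln(1 − rB₀/P)/ln(1+r)⌉ = 18 payments (last $11.04); total interest = total paid − $1,444.75 = $90.00.
At $109.63/mo: 14 payments (last $93.05); total interest $73.49.
Payments saved = 18 − 14 = 4.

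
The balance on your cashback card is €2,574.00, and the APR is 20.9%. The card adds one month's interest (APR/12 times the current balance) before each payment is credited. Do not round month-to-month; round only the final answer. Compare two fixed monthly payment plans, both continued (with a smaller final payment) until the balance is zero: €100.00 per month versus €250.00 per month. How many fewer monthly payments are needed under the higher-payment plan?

23 fewer payments

Monthly rate r = 20.9%/12 = 1.74167% = 0.0174167.
At €100.00/mo: n = ⌈−ln(1 − rB₀/P)/ln(1+r)⌉ = 35 payments (last €44.76); total interest = total paid − €2,574.00 = €870.76.
At €250.00/mo: 12 payments (last €111.88); total interest €287.88.
Payments saved = 35 − 12 = 23.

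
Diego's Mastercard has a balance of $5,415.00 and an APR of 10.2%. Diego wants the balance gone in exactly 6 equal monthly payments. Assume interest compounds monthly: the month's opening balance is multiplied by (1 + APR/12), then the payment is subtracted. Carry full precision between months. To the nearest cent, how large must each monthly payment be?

Monthly rate r = 10.2%/12 = 0.85% = 0.0085.
Level-payment amortization: P = B₀·r / (1 − (1+r)^(−n)) = 5415.00·0.0085 / (1 − 1.0085^(−6)).
Denominator 1 − (1+r)^(−6) = 0.0495164943.
P = 46.0275 / 0.0495164943 ≈ 929.54.

$929.54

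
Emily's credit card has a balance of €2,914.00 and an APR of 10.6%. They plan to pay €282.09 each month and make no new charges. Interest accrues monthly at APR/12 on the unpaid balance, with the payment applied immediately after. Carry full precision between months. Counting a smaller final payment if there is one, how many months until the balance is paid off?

11 months

Monthly rate r = 10.6%/12 = 0.883333% = 0.00883333.
Recurrence: B ← B·(1+r) − €282.09.
Month 1: interest €25.74; balance after payment €2,657.65.
Month 2: interest €23.48; balance after payment €2,399.04.
Closed form: n = −ln(1 − rB₀/P)/ln(1+r) = −ln(0.90875)/ln(1.00883) ≈ 10.880, so the balance reaches zero during payment 11.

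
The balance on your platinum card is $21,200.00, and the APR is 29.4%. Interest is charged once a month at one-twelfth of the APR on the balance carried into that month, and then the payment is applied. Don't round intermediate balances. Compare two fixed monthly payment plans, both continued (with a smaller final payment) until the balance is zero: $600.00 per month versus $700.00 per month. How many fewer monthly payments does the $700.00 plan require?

27 fewer payments

Monthly rate r = 29.4%/12 = 2.45% = 0.0245.
At $600.00/mo: n = ⌈−ln(1 − rB₀/P)/ln(1+r)⌉ = 83 payments (last $561.81); total interest = total paid − $21,200.00 = $28,561.81.
At $700.00/mo: 56 payments (last $680.94); total interest $17,980.94.
Payments saved = 83 − 56 = 27.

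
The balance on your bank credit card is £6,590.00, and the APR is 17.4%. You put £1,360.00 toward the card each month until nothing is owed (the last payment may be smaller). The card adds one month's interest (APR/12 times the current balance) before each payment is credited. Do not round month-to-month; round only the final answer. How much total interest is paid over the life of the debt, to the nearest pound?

Monthly rate r = 17.4%/12 = 1.45% = 0.0145.
Payoff takes n = ⌈−ln(1 − rB₀/P)/ln(1+r)⌉ = ⌈5.061⌉ = 6 payments; the last is £82.94.
Total paid = 5·£1,360.00 + £82.94 = £6,882.94.
Total interest = total paid − principal = £6,882.94 − £6,590.00 = £292.94.

£293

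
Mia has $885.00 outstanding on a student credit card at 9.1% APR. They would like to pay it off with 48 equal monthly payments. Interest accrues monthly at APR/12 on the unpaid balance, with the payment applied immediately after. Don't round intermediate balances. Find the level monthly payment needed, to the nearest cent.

Monthly rate r = 9.1%/12 = 0.758333% = 0.00758333.
Level-payment amortization: P = B₀·r / (1 − (1+r)^(−n)) = 885.00·0.00758333 / (1 − 1.00758^(−48)).
Denominator 1 − (1+r)^(−48) = 0.304153905.
P = 6.71125 / 0.304153905 ≈ 22.07.

$22.07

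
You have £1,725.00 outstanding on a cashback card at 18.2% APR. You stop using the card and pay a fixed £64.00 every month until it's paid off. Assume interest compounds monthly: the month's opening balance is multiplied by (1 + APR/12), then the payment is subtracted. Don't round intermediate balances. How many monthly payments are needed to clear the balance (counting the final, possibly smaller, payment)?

Monthly rate r = 18.2%/12 = 1.51667% = 0.0151667.
Recurrence: B ← B·(1+r) − £64.00.
Month 1: interest £26.16; balance after payment £1,687.16.
Month 2: interest £25.59; balance after payment £1,648.75.
Closed form: n = −ln(1 − rB₀/P)/ln(1+r) = −ln(0.59121)/ln(1.01517) ≈ 34.916, so the balance reaches zero during payment 35.

35 payments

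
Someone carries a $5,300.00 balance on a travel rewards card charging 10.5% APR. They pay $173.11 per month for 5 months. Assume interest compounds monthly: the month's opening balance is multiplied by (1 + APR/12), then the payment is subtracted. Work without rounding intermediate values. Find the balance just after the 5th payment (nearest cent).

$4,655.14

Monthly rate r = 10.5%/12 = 0.875% = 0.00875.
Each month: B ← B·(1+r) − $173.11.
Month 1: interest $46.38; balance after payment $5,173.27.
Month 2: interest $45.27; balance after payment $5,045.42.
Month 3: interest $44.15; balance after payment $4,916.46.
Month 4: interest $43.02; balance after payment $4,786.37.
Month 5: interest $41.88; balance after payment $4,655.14.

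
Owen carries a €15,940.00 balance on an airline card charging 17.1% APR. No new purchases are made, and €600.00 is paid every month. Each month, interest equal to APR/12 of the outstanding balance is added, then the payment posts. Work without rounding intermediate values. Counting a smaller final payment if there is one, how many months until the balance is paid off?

Monthly rate r = 17.1%/12 = 1.425% = 0.01425.
Recurrence: B ← B·(1+r) − €600.00.
Month 1: interest €227.15; balance after payment €15,567.15.
Month 2: interest €221.83; balance after payment €15,188.98.
Closed form: n = −ln(1 − rB₀/P)/ln(1+r) = −ln(0.62143)/ln(1.01425) ≈ 33.623, so the balance reaches zero during payment 34.

34 months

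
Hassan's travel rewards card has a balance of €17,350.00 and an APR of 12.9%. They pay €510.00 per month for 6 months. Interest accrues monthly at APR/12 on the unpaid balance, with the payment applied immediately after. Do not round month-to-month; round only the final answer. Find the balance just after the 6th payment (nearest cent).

€15,356.16

Monthly rate r = 12.9%/12 = 1.075% = 0.01075.
Each month: B ← B·(1+r) − €510.00.
Month 1: interest €186.51; balance after payment €17,026.51.
Month 2: interest €183.04; balance after payment €16,699.55.
Month 3: interest €179.52; balance after payment €16,369.07.
Month 4: interest €175.97; balance after payment €16,035.04.
Month 5: interest €172.38; balance after payment €15,697.41.
Month 6: interest €168.75; balance after payment €15,356.16.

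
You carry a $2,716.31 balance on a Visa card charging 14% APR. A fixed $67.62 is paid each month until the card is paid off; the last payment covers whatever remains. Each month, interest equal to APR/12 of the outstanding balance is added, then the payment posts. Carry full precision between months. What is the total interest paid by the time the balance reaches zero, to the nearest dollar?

$970

Monthly rate r = 14%/12 = 1.16667% = 0.0116667.
Payoff takes n = ⌈−ln(1 − rB₀/P)/ln(1+r)⌉ = ⌈54.516⌉ = 55 payments; the last is $34.99.
Total paid = 54·$67.62 + $34.99 = $3,686.47.
Total interest = total paid − principal = $3,686.47 − $2,716.31 = $970.16.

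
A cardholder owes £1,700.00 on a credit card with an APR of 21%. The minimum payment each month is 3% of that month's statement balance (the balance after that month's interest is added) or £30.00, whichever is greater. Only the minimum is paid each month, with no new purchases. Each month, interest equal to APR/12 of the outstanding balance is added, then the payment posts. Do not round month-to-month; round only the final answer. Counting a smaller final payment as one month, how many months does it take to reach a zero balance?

Monthly rate r = 21%/12 = 1.75% = 0.0175.
While 3% of the post-interest balance exceeds £30.00, each month B ← (B·(1+r))·(1 − 0.03), i.e. B shrinks by the factor (1+r)·0.97 = 0.98698.
This holds for months 1–42. Entering month 43 the balance is £980.18; 3% of the post-interest balance is now below £30.00, so the flat £30.00 minimum applies from here.
From month 43 a fixed £30.00 at rate r clears £980.18 in 49 more payments. Total: 42 + 49 = 91 months.

91 months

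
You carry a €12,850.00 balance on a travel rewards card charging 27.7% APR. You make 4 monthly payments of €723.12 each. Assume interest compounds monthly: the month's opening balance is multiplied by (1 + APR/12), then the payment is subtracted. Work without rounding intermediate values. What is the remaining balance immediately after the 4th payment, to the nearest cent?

Monthly rate r = 27.7%/12 = 2.30833% = 0.0230833.
Each month: B ← B·(1+r) − €723.12.
Month 1: interest €296.62; balance after payment €12,423.50.
Month 2: interest €286.78; balance after payment €11,987.16.
Month 3: interest €276.70; balance after payment €11,540.74.
Month 4: interest €266.40; balance after payment €11,084.02.

€11,084.02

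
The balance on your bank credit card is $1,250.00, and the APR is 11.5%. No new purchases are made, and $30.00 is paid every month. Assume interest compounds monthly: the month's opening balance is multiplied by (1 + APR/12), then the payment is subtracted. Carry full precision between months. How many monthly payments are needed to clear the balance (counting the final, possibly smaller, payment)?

Monthly rate r = 11.5%/12 = 0.958333% = 0.00958333.
Recurrence: B ← B·(1+r) − $30.00.
Month 1: interest $11.98; balance after payment $1,231.98.
Month 2: interest $11.81; balance after payment $1,213.79.
Closed form: n = −ln(1 − rB₀/P)/ln(1+r) = −ln(0.60069)/ln(1.00958) ≈ 53.437, so the balance reaches zero during payment 54.

54 months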